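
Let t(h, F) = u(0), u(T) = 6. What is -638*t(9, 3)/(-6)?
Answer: 638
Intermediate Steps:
t(h, F) = 6
-638*t(9, 3)/(-6) = -3828/(-6) = -3828*(-1)/6 = -638*(-1) = 638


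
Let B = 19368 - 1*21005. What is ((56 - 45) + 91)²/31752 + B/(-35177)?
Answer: 11609987/31026114 ≈ 0.37420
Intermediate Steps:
B = -1637 (B = 19368 - 21005 = -1637)
((56 - 45) + 91)²/31752 + B/(-35177) = ((56 - 45) + 91)²/31752 - 1637/(-35177) = (11 + 91)²*(1/31752) - 1637*(-1/35177) = 102²*(1/31752) + 1637/35177 = 10404*(1/31752) + 1637/35177 = 289/882 + 1637/35177 = 11609987/31026114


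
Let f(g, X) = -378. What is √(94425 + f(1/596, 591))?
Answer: √94047 ≈ 306.67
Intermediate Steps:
√(94425 + f(1/596, 591)) = √(94425 - 378) = √94047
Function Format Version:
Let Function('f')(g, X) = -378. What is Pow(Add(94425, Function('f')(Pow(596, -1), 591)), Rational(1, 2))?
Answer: Pow(94047, Rational(1, 2)) ≈ 306.67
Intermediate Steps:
Pow(Add(94425, Function('f')(Pow(596, -1), 591)), Rational(1, 2)) = Pow(Add(94425, -378), Rational(1, 2)) = Pow(94047, Rational(1, 2))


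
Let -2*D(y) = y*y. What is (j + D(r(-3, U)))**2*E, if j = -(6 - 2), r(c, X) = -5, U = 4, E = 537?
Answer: 584793/4 ≈ 1.4620e+5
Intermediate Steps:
D(y) = -y**2/2 (D(y) = -y*y/2 = -y**2/2)
j = -4 (j = -1*4 = -4)
(j + D(r(-3, U)))**2*E = (-4 - 1/2*(-5)**2)**2*537 = (-4 - 1/2*25)**2*537 = (-4 - 25/2)**2*537 = (-33/2)**2*537 = (1089/4)*537 = 584793/4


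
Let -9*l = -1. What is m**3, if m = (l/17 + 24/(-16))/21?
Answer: -95443993/265351876776 ≈ -0.00035969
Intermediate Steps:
l = 1/9 (l = -1/9*(-1) = 1/9 ≈ 0.11111)
m = -457/6426 (m = ((1/9)/17 + 24/(-16))/21 = ((1/9)*(1/17) + 24*(-1/16))*(1/21) = (1/153 - 3/2)*(1/21) = -457/306*1/21 = -457/6426 ≈ -0.071117)
m**3 = (-457/6426)**3 = -95443993/265351876776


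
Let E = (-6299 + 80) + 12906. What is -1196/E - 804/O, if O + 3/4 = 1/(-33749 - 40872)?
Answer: 1604486111500/1496998629 ≈ 1071.8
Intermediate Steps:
E = 6687 (E = -6219 + 12906 = 6687)
O = -223867/298484 (O = -¾ + 1/(-33749 - 40872) = -¾ + 1/(-74621) = -¾ - 1/74621 = -223867/298484 ≈ -0.75001)
-1196/E - 804/O = -1196/6687 - 804/(-223867/298484) = -1196*1/6687 - 804*(-298484/223867) = -1196/6687 + 239981136/223867 = 1604486111500/1496998629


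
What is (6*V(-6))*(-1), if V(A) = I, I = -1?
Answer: 6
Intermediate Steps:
V(A) = -1
(6*V(-6))*(-1) = (6*(-1))*(-1) = -6*(-1) = 6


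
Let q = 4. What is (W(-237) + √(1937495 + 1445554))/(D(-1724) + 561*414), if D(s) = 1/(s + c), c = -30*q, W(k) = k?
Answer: -437028/428276375 + 1844*√3383049/428276375 ≈ 0.0068989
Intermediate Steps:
c = -120 (c = -30*4 = -120)
D(s) = 1/(-120 + s) (D(s) = 1/(s - 120) = 1/(-120 + s))
(W(-237) + √(1937495 + 1445554))/(D(-1724) + 561*414) = (-237 + √(1937495 + 1445554))/(1/(-120 - 1724) + 561*414) = (-237 + √3383049)/(1/(-1844) + 232254) = (-237 + √3383049)/(-1/1844 + 232254) = (-237 + √3383049)/(428276375/1844) = (-237 + √3383049)*(1844/428276375) = -437028/428276375 + 1844*√3383049/428276375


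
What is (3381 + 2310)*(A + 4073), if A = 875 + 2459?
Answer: 42153237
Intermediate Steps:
A = 3334
(3381 + 2310)*(A + 4073) = (3381 + 2310)*(3334 + 4073) = 5691*7407 = 42153237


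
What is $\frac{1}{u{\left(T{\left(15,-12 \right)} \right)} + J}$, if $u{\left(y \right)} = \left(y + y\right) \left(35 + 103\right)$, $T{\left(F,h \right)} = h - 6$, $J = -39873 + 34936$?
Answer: $- \frac{1}{9905} \approx -0.00010096$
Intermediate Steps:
$J = -4937$
$T{\left(F,h \right)} = -6 + h$ ($T{\left(F,h \right)} = h - 6 = -6 + h$)
$u{\left(y \right)} = 276 y$ ($u{\left(y \right)} = 2 y 138 = 276 y$)
$\frac{1}{u{\left(T{\left(15,-12 \right)} \right)} + J} = \frac{1}{276 \left(-6 - 12\right) - 4937} = \frac{1}{276 \left(-18\right) - 4937} = \frac{1}{-4968 - 4937} = \frac{1}{-9905} = - \frac{1}{9905}$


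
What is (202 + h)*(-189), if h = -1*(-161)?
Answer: -68607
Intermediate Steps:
h = 161
(202 + h)*(-189) = (202 + 161)*(-189) = 363*(-189) = -68607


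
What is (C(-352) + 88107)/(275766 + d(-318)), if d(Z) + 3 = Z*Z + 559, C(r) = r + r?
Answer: 87403/377446 ≈ 0.23156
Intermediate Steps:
C(r) = 2*r
d(Z) = 556 + Z**2 (d(Z) = -3 + (Z*Z + 559) = -3 + (Z**2 + 559) = -3 + (559 + Z**2) = 556 + Z**2)
(C(-352) + 88107)/(275766 + d(-318)) = (2*(-352) + 88107)/(275766 + (556 + (-318)**2)) = (-704 + 88107)/(275766 + (556 + 101124)) = 87403/(275766 + 101680) = 87403/377446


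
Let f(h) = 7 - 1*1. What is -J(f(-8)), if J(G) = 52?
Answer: -52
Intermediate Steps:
f(h) = 6 (f(h) = 7 - 1 = 6)
-J(f(-8)) = -1*52 = -52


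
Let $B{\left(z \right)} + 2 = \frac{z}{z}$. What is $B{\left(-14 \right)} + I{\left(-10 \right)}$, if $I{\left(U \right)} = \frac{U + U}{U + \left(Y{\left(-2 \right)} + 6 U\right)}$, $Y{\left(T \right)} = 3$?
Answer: $- \frac{47}{67} \approx -0.70149$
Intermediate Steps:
$B{\left(z \right)} = -1$ ($B{\left(z \right)} = -2 + \frac{z}{z} = -2 + 1 = -1$)
$I{\left(U \right)} = \frac{2 U}{3 + 7 U}$ ($I{\left(U \right)} = \frac{U + U}{U + \left(3 + 6 U\right)} = \frac{2 U}{3 + 7 U}$)
$B{\left(-14 \right)} + I{\left(-10 \right)} = -1 + 2 \left(-10\right) \frac{1}{3 + 7 \left(-10\right)} = -1 + 2 \left(-10\right) \frac{1}{3 - 70} = -1 + 2 \left(-10\right) \frac{1}{-67} = -1 + 2 \left(-10\right) \left(- \frac{1}{67}\right) = -1 + \frac{20}{67} = - \frac{47}{67}$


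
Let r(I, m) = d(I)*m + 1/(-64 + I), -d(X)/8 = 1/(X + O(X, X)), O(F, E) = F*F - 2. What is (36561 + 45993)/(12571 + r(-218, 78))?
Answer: 15295109796/2329076353 ≈ 6.5670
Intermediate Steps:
O(F, E) = -2 + F² (O(F, E) = F² - 2 = -2 + F²)
d(X) = -8/(-2 + X + X²) (d(X) = -8/(X + (-2 + X²)) = -8/(-2 + X + X²))
r(I, m) = 1/(-64 + I) - 8*m/(-2 + I + I²) (r(I, m) = (-8/(-2 + I + I²))*m + 1/(-64 + I) = -8*m/(-2 + I + I²) + 1/(-64 + I) = 1/(-64 + I) - 8*m/(-2 + I + I²))
(36561 + 45993)/(12571 + r(-218, 78)) = (36561 + 45993)/(12571 + (-2 - 218 + (-218)² + 512*78 - 8*(-218)*78)/((-64 - 218)*(-2 - 218 + (-218)²))) = 82554/(12571 + (-2 - 218 + 47524 + 39936 + 136032)/((-282)*(-2 - 218 + 47524))) = 82554/(12571 - 1/282*223272/47304) = 82554/(12571 - 1/282*1/47304*223272) = 82554/(12571 - 3101/185274) = 82554/(2329076353/185274) = 82554*(185274/2329076353) = 15295109796/2329076353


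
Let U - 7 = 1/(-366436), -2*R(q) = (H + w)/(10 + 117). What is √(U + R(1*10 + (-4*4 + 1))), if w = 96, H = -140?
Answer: √3883812086058667/23268686 ≈ 2.6783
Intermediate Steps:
R(q) = 22/127 (R(q) = -(-140 + 96)/(2*(10 + 117)) = -(-22)/127 = -½*(-44/127) = 22/127)
U = 2565051/366436 (U = 7 + 1/(-366436) = 7 - 1/366436 = 2565051/366436 ≈ 7.0000)
√(U + R(1*10 + (-4*4 + 1))) = √(2565051/366436 + 22/127) = √(333823069/46537372) = √3883812086058667/23268686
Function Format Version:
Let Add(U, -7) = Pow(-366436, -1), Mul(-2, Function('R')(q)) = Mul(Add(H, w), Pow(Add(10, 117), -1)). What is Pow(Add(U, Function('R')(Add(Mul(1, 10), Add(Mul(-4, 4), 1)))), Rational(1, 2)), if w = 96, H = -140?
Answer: Mul(Rational(1, 23268686), Pow(3883812086058667, Rational(1, 2))) ≈ 2.6783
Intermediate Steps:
Function('R')(q) = Rational(22, 127) (Function('R')(q) = Mul(Rational(-1, 2), Mul(Add(-140, 96), Pow(Add(10, 117), -1))) = Mul(Rational(-1, 2), Mul(-44, Pow(127, -1))) = Mul(Rational(-1, 2), Mul(-44, Rational(1, 127))) = Mul(Rational(-1, 2), Rational(-44, 127)) = Rational(22, 127))
U = Rational(2565051, 366436) (U = Add(7, Pow(-366436, -1)) = Add(7, Rational(-1, 366436)) = Rational(2565051, 366436) ≈ 7.0000)
Pow(Add(U, Function('R')(Add(Mul(1, 10), Add(Mul(-4, 4), 1)))), Rational(1, 2)) = Pow(Add(Rational(2565051, 366436), Rational(22, 127)), Rational(1, 2)) = Pow(Rational(333823069, 46537372), Rational(1, 2)) = Mul(Rational(1, 23268686), Pow(3883812086058667, Rational(1, 2)))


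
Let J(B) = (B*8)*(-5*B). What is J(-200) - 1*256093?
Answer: -1856093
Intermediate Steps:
J(B) = -40*B**2 (J(B) = (8*B)*(-5*B) = -40*B**2)
J(-200) - 1*256093 = -40*(-200)**2 - 1*256093 = -40*40000 - 256093 = -1600000 - 256093 = -1856093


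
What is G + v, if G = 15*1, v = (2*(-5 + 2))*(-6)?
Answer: 51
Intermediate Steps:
v = 36 (v = (2*(-3))*(-6) = -6*(-6) = 36)
G = 15
G + v = 15 + 36 = 51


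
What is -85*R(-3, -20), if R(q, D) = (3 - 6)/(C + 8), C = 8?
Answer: 255/16 ≈ 15.938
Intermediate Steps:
R(q, D) = -3/16 (R(q, D) = (3 - 6)/(8 + 8) = -3/16)
-85*R(-3, -20) = -85*(-3/16) = 255/16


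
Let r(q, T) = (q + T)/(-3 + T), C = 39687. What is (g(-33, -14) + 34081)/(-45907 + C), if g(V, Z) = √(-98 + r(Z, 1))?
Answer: -34081/6220 - I*√366/12440 ≈ -5.4793 - 0.0015379*I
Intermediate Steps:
r(q, T) = (T + q)/(-3 + T)
g(V, Z) = √(-197/2 - Z/2) (g(V, Z) = √(-98 + (1 + Z)/(-3 + 1)) = √(-98 + (1 + Z)/(-2)) = √(-98 - (1 + Z)/2) = √(-98 + (-½ - Z/2)) = √(-197/2 - Z/2))
(g(-33, -14) + 34081)/(-45907 + C) = (√(-394 - 2*(-14))/2 + 34081)/(-45907 + 39687) = (√(-394 + 28)/2 + 34081)/(-6220) = (√(-366)/2 + 34081)*(-1/6220) = ((I*√366)/2 + 34081)*(-1/6220) = (I*√366/2 + 34081)*(-1/6220) = (34081 + I*√366/2)*(-1/6220) = -34081/6220 - I*√366/12440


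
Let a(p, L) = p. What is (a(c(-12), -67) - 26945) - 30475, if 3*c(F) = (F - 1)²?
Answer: -172091/3 ≈ -57364.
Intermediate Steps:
c(F) = (-1 + F)²/3 (c(F) = (F - 1)²/3 = (-1 + F)²/3)
(a(c(-12), -67) - 26945) - 30475 = ((-1 - 12)²/3 - 26945) - 30475 = ((⅓)*(-13)² - 26945) - 30475 = ((⅓)*169 - 26945) - 30475 = (169/3 - 26945) - 30475 = -80666/3 - 30475 = -172091/3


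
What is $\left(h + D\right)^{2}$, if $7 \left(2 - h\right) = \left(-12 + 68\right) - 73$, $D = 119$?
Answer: $\frac{746496}{49} \approx 15235.0$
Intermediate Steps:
$h = \frac{31}{7}$ ($h = 2 - \frac{\left(-12 + 68\right) - 73}{7} = 2 - \frac{56 - 73}{7} = 2 - - \frac{17}{7} = 2 + \frac{17}{7} = \frac{31}{7} \approx 4.4286$)
$\left(h + D\right)^{2} = \left(\frac{31}{7} + 119\right)^{2} = \left(\frac{864}{7}\right)^{2} = \frac{746496}{49}$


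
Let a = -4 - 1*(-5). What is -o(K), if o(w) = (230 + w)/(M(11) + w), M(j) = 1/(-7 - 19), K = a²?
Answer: -6006/25 ≈ -240.24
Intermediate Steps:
a = 1 (a = -4 + 5 = 1)
K = 1 (K = 1² = 1)
M(j) = -1/26 (M(j) = 1/(-26) = -1/26)
o(w) = (230 + w)/(-1/26 + w)
-o(K) = -26*(230 + 1)/(-1 + 26*1) = -26*231/(-1 + 26) = -26*231/25 = -1*6006/25 = -6006/25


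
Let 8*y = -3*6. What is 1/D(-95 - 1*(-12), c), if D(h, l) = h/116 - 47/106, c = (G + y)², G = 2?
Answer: -6148/7125 ≈ -0.86288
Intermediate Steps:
y = -9/4 (y = (-3*6)/8 = (⅛)*(-18) = -9/4 ≈ -2.2500)
c = 1/16 (c = (2 - 9/4)² = (-¼)² = 1/16 ≈ 0.062500)
D(h, l) = -47/106 + h/116 (D(h, l) = h*(1/116) - 47*1/106 = h/116 - 47/106 = -47/106 + h/116)
1/D(-95 - 1*(-12), c) = 1/(-47/106 + (-95 - 1*(-12))/116) = 1/(-47/106 + (-95 + 12)/116) = 1/(-47/106 + (1/116)*(-83)) = 1/(-47/106 - 83/116) = 1/(-7125/6148) = -6148/7125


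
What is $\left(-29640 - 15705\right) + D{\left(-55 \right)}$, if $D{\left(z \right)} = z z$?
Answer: $-42320$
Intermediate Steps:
$D{\left(z \right)} = z^{2}$
$\left(-29640 - 15705\right) + D{\left(-55 \right)} = \left(-29640 - 15705\right) + \left(-55\right)^{2} = -45345 + 3025 = -42320$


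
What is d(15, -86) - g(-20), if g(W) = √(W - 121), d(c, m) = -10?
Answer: -10 - I*√141 ≈ -10.0 - 11.874*I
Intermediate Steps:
g(W) = √(-121 + W)
d(15, -86) - g(-20) = -10 - √(-121 - 20) = -10 - √(-141) = -10 - I*√141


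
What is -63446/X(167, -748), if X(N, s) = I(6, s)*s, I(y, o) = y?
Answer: 31723/2244 ≈ 14.137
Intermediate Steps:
X(N, s) = 6*s
-63446/X(167, -748) = -63446/(6*(-748)) = -63446/(-4488) = -63446*(-1/4488) = 31723/2244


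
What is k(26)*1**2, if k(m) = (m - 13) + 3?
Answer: 16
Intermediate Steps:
k(m) = -10 + m (k(m) = (-13 + m) + 3 = -10 + m)
k(26)*1**2 = (-10 + 26)*1**2 = 16*1 = 16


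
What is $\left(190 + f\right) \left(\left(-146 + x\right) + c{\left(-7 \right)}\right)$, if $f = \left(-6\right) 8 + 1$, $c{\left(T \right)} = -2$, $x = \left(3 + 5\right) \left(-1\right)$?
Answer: $-22308$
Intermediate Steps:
$x = -8$ ($x = 8 \left(-1\right) = -8$)
$f = -47$ ($f = -48 + 1 = -47$)
$\left(190 + f\right) \left(\left(-146 + x\right) + c{\left(-7 \right)}\right) = \left(190 - 47\right) \left(\left(-146 - 8\right) - 2\right) = 143 \left(-154 - 2\right) = 143 \left(-156\right) = -22308$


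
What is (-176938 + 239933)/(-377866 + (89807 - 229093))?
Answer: -62995/517152 ≈ -0.12181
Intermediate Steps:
(-176938 + 239933)/(-377866 + (89807 - 229093)) = 62995/(-377866 - 139286) = 62995/(-517152) = 62995*(-1/517152) = -62995/517152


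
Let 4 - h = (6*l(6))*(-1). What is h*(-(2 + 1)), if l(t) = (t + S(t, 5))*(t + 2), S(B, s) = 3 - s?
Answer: -588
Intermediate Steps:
l(t) = (-2 + t)*(2 + t) (l(t) = (t + (3 - 1*5))*(t + 2) = (t + (3 - 5))*(2 + t) = (t - 2)*(2 + t) = (-2 + t)*(2 + t))
h = 196 (h = 4 - 6*(-4 + 6**2)*(-1) = 4 - 6*(-4 + 36)*(-1) = 4 - 6*32*(-1) = 4 - 192*(-1) = 4 - 1*(-192) = 4 + 192 = 196)
h*(-(2 + 1)) = 196*(-(2 + 1)) = 196*(-1*3) = 196*(-3) = -588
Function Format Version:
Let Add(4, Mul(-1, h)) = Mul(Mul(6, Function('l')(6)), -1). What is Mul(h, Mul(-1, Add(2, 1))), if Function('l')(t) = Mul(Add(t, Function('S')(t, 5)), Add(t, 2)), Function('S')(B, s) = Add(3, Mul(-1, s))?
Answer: -588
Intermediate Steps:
Function('l')(t) = Mul(Add(-2, t), Add(2, t)) (Function('l')(t) = Mul(Add(t, Add(3, Mul(-1, 5))), Add(t, 2)) = Mul(Add(t, Add(3, -5)), Add(2, t)) = Mul(Add(t, -2), Add(2, t)) = Mul(Add(-2, t), Add(2, t)))
h = 196 (h = Add(4, Mul(-1, Mul(Mul(6, Add(-4, Pow(6, 2))), -1))) = Add(4, Mul(-1, Mul(Mul(6, Add(-4, 36)), -1))) = Add(4, Mul(-1, Mul(Mul(6, 32), -1))) = Add(4, Mul(-1, Mul(192, -1))) = Add(4, Mul(-1, -192)) = Add(4, 192) = 196)
Mul(h, Mul(-1, Add(2, 1))) = Mul(196, Mul(-1, Add(2, 1))) = Mul(196, Mul(-1, 3)) = Mul(196, -3) = -588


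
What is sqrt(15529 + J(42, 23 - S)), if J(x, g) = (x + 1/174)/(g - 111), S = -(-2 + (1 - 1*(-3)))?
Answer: sqrt(869291108427)/7482 ≈ 124.61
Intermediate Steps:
S = -2 (S = -(-2 + (1 + 3)) = -(-2 + 4) = -1*2 = -2)
J(x, g) = (1/174 + x)/(-111 + g) (J(x, g) = (x + 1/174)/(-111 + g) = (1/174 + x)/(-111 + g))
sqrt(15529 + J(42, 23 - S)) = sqrt(15529 + (1/174 + 42)/(-111 + (23 - 1*(-2)))) = sqrt(15529 + (7309/174)/(-111 + (23 + 2))) = sqrt(15529 + (7309/174)/(-111 + 25)) = sqrt(15529 + (7309/174)/(-86)) = sqrt(15529 - 1/86*7309/174) = sqrt(15529 - 7309/14964) = sqrt(232368647/14964) = sqrt(869291108427)/7482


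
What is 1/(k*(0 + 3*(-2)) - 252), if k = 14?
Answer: -1/336 ≈ -0.0029762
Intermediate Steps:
1/(k*(0 + 3*(-2)) - 252) = 1/(14*(0 + 3*(-2)) - 252) = 1/(14*(0 - 6) - 252) = 1/(14*(-6) - 252) = 1/(-84 - 252) = 1/(-336) = -1/336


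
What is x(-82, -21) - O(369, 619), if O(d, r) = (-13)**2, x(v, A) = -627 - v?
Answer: -714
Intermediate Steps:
O(d, r) = 169
x(-82, -21) - O(369, 619) = (-627 - 1*(-82)) - 1*169 = (-627 + 82) - 169 = -545 - 169 = -714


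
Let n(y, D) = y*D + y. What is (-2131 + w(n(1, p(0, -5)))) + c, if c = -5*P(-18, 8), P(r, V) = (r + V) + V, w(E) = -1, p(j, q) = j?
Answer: -2122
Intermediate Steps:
n(y, D) = y + D*y (n(y, D) = D*y + y = y + D*y)
P(r, V) = r + 2*V (P(r, V) = (V + r) + V = r + 2*V)
c = 10 (c = -5*(-18 + 2*8) = -5*(-18 + 16) = -5*(-2) = 10)
(-2131 + w(n(1, p(0, -5)))) + c = (-2131 - 1) + 10 = -2132 + 10 = -2122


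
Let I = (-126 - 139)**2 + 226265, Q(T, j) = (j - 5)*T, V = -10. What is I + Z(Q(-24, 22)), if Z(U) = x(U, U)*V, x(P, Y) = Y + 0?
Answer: 300570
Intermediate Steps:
Q(T, j) = T*(-5 + j) (Q(T, j) = (-5 + j)*T = T*(-5 + j))
x(P, Y) = Y
Z(U) = -10*U (Z(U) = U*(-10) = -10*U)
I = 296490 (I = (-265)**2 + 226265 = 70225 + 226265 = 296490)
I + Z(Q(-24, 22)) = 296490 - (-240)*(-5 + 22) = 296490 - (-240)*17 = 296490 - 10*(-408) = 296490 + 4080 = 300570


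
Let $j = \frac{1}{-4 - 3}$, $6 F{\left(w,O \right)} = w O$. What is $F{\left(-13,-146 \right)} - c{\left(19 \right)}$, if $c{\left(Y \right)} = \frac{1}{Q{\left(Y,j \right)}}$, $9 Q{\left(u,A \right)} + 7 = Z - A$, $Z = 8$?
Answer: $\frac{7403}{24} \approx 308.46$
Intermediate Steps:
$F{\left(w,O \right)} = \frac{O w}{6}$ ($F{\left(w,O \right)} = \frac{w O}{6} = \frac{O w}{6}$)
$j = - \frac{1}{7}$ ($j = \frac{1}{-7} = - \frac{1}{7} \approx -0.14286$)
$Q{\left(u,A \right)} = \frac{1}{9} - \frac{A}{9}$ ($Q{\left(u,A \right)} = - \frac{7}{9} + \frac{8 - A}{9} = - \frac{7}{9} - \left(- \frac{8}{9} + \frac{A}{9}\right) = \frac{1}{9} - \frac{A}{9}$)
$c{\left(Y \right)} = \frac{63}{8}$ ($c{\left(Y \right)} = \frac{1}{\frac{1}{9} - - \frac{1}{63}} = \frac{1}{\frac{1}{9} + \frac{1}{63}} = \frac{1}{\frac{8}{63}} = \frac{63}{8}$)
$F{\left(-13,-146 \right)} - c{\left(19 \right)} = \frac{1}{6} \left(-146\right) \left(-13\right) - \frac{63}{8} = \frac{949}{3} - \frac{63}{8} = \frac{7403}{24}$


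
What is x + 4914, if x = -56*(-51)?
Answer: 7770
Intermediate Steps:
x = 2856
x + 4914 = 2856 + 4914 = 7770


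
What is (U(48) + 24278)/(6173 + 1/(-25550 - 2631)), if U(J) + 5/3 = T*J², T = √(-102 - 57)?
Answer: 2052394049/521883936 + 676344*I*√159/1812097 ≈ 3.9327 + 4.7064*I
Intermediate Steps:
T = I*√159 (T = √(-159) = I*√159 ≈ 12.61*I)
U(J) = -5/3 + I*√159*J² (U(J) = -5/3 + (I*√159)*J² = -5/3 + I*√159*J²)
(U(48) + 24278)/(6173 + 1/(-25550 - 2631)) = ((-5/3 + I*√159*48²) + 24278)/(6173 + 1/(-25550 - 2631)) = ((-5/3 + I*√159*2304) + 24278)/(6173 + 1/(-28181)) = ((-5/3 + 2304*I*√159) + 24278)/(6173 - 1/28181) = (72829/3 + 2304*I*√159)/(173961312/28181) = (72829/3 + 2304*I*√159)*(28181/173961312) = 2052394049/521883936 + 676344*I*√159/1812097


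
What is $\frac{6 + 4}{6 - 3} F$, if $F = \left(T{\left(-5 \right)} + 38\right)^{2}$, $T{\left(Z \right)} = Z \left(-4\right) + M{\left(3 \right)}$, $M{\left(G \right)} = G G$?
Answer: $\frac{44890}{3} \approx 14963.0$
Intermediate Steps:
$M{\left(G \right)} = G^{2}$
$T{\left(Z \right)} = 9 - 4 Z$ ($T{\left(Z \right)} = Z \left(-4\right) + 3^{2} = - 4 Z + 9 = 9 - 4 Z$)
$F = 4489$ ($F = \left(\left(9 - -20\right) + 38\right)^{2} = \left(\left(9 + 20\right) + 38\right)^{2} = \left(29 + 38\right)^{2} = 67^{2} = 4489$)
$\frac{6 + 4}{6 - 3} F = \frac{6 + 4}{6 - 3} \cdot 4489 = \frac{10}{3} \cdot 4489 = \frac{44890}{3}$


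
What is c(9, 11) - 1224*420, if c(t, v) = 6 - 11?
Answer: -514085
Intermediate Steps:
c(t, v) = -5
c(9, 11) - 1224*420 = -5 - 1224*420 = -5 - 514080 = -514085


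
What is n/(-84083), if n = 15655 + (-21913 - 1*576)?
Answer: 6834/84083 ≈ 0.081277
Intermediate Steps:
n = -6834 (n = 15655 + (-21913 - 576) = 15655 - 22489 = -6834)
n/(-84083) = -6834/(-84083) = -6834*(-1/84083) = 6834/84083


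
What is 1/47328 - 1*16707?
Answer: -790708895/47328 ≈ -16707.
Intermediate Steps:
1/47328 - 1*16707 = 1/47328 - 16707 = -790708895/47328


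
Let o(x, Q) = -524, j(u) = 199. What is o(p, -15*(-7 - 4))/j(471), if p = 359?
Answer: -524/199 ≈ -2.6332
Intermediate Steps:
o(p, -15*(-7 - 4))/j(471) = -524/199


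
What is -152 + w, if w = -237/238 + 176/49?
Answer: -248907/1666 ≈ -149.40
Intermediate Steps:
w = 4325/1666 (w = -237*1/238 + 176*(1/49) = -237/238 + 176/49 = 4325/1666 ≈ 2.5960)
-152 + w = -152 + 4325/1666 = -248907/1666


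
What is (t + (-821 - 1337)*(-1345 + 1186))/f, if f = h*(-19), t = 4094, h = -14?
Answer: 173608/133 ≈ 1305.3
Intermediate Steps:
f = 266 (f = -14*(-19) = 266)
(t + (-821 - 1337)*(-1345 + 1186))/f = (4094 + (-821 - 1337)*(-1345 + 1186))/266 = (4094 - 2158*(-159))*(1/266) = (4094 + 343122)*(1/266) = 347216*(1/266) = 173608/133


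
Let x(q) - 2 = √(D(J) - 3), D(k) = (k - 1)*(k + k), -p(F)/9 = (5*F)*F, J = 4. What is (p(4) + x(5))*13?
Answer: -9334 + 13*√21 ≈ -9274.4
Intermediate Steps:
p(F) = -45*F² (p(F) = -9*5*F*F = -45*F²)
D(k) = 2*k*(-1 + k) (D(k) = (-1 + k)*(2*k) = 2*k*(-1 + k))
x(q) = 2 + √21 (x(q) = 2 + √(2*4*(-1 + 4) - 3) = 2 + √(2*4*3 - 3) = 2 + √(24 - 3) = 2 + √21)
(p(4) + x(5))*13 = (-45*4² + (2 + √21))*13 = (-45*16 + (2 + √21))*13 = (-720 + (2 + √21))*13 = (-718 + √21)*13 = -9334 + 13*√21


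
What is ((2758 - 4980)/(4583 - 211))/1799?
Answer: -1111/3932614 ≈ -0.00028251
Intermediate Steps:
((2758 - 4980)/(4583 - 211))/1799 = -2222/4372*(1/1799) = -2222*1/4372*(1/1799) = -1111/2186*1/1799 = -1111/3932614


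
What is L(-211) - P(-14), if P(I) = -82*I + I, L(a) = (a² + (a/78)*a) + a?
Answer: 3412249/78 ≈ 43747.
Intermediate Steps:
L(a) = a + 79*a²/78 (L(a) = (a² + (a*(1/78))*a) + a = (a² + (a/78)*a) + a = (a² + a²/78) + a = 79*a²/78 + a = a + 79*a²/78)
P(I) = -81*I
L(-211) - P(-14) = (1/78)*(-211)*(78 + 79*(-211)) - (-81)*(-14) = (1/78)*(-211)*(78 - 16669) - 1*1134 = (1/78)*(-211)*(-16591) - 1134 = 3500701/78 - 1134 = 3412249/78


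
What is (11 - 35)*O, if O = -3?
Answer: 72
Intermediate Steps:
(11 - 35)*O = (11 - 35)*(-3) = -24*(-3) = 72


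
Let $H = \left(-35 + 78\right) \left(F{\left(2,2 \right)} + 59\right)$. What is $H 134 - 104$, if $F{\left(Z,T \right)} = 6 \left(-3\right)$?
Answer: $236138$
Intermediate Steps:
$F{\left(Z,T \right)} = -18$
$H = 1763$ ($H = \left(-35 + 78\right) \left(-18 + 59\right) = 43 \cdot 41 = 1763$)
$H 134 - 104 = 1763 \cdot 134 - 104 = 236242 - 104 = 236138$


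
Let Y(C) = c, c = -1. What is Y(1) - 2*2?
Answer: -5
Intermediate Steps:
Y(C) = -1
Y(1) - 2*2 = -1 - 2*2 = -1 - 4 = -5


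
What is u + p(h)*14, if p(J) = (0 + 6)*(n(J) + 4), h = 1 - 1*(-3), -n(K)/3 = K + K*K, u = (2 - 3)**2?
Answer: -4703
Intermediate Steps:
u = 1 (u = (-1)**2 = 1)
n(K) = -3*K - 3*K**2 (n(K) = -3*(K + K*K) = -3*(K + K**2) = -3*K - 3*K**2)
h = 4 (h = 1 + 3 = 4)
p(J) = 24 - 18*J*(1 + J) (p(J) = (0 + 6)*(-3*J*(1 + J) + 4) = 6*(4 - 3*J*(1 + J)) = 24 - 18*J*(1 + J))
u + p(h)*14 = 1 + (24 - 18*4*(1 + 4))*14 = 1 + (24 - 18*4*5)*14 = 1 + (24 - 360)*14 = 1 - 336*14 = 1 - 4704 = -4703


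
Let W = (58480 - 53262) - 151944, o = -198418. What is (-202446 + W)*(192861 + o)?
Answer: 1940348804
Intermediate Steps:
W = -146726 (W = 5218 - 151944 = -146726)
(-202446 + W)*(192861 + o) = (-202446 - 146726)*(192861 - 198418) = -349172*(-5557) = 1940348804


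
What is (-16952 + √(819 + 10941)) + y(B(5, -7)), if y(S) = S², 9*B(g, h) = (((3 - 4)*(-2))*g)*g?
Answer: -1370612/81 + 28*√15 ≈ -16813.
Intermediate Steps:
B(g, h) = 2*g²/9 (B(g, h) = ((((3 - 4)*(-2))*g)*g)/9 = (((-1*(-2))*g)*g)/9 = ((2*g)*g)/9 = (2*g²)/9 = 2*g²/9)
(-16952 + √(819 + 10941)) + y(B(5, -7)) = (-16952 + √(819 + 10941)) + ((2/9)*5²)² = (-16952 + √11760) + ((2/9)*25)² = (-16952 + 28*√15) + (50/9)² = (-16952 + 28*√15) + 2500/81 = -1370612/81 + 28*√15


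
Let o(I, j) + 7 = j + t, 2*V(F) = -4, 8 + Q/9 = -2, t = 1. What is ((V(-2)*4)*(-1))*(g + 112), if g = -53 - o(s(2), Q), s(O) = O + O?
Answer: 1240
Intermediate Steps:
s(O) = 2*O
Q = -90 (Q = -72 + 9*(-2) = -72 - 18 = -90)
V(F) = -2 (V(F) = (1/2)*(-4) = -2)
o(I, j) = -6 + j (o(I, j) = -7 + (j + 1) = -7 + (1 + j) = -6 + j)
g = 43 (g = -53 - (-6 - 90) = -53 - 1*(-96) = -53 + 96 = 43)
((V(-2)*4)*(-1))*(g + 112) = (-2*4*(-1))*(43 + 112) = -8*(-1)*155 = 8*155 = 1240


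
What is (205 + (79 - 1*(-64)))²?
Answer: 121104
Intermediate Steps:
(205 + (79 - 1*(-64)))² = (205 + (79 + 64))² = (205 + 143)² = 348² = 121104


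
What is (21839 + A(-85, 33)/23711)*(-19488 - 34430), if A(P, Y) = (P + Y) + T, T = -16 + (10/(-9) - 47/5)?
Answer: -1256402642465696/1066995 ≈ -1.1775e+9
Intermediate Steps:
T = -1193/45 (T = -16 + (10*(-⅑) - 47*⅕) = -16 + (-10/9 - 47/5) = -16 - 473/45 = -1193/45 ≈ -26.511)
A(P, Y) = -1193/45 + P + Y (A(P, Y) = (P + Y) - 1193/45 = -1193/45 + P + Y)
(21839 + A(-85, 33)/23711)*(-19488 - 34430) = (21839 + (-1193/45 - 85 + 33)/23711)*(-19488 - 34430) = (21839 - 3533/45*1/23711)*(-53918) = (21839 - 3533/1066995)*(-53918) = (23302100272/1066995)*(-53918) = -1256402642465696/1066995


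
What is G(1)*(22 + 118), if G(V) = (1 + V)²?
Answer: 560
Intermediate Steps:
G(1)*(22 + 118) = (1 + 1)²*(22 + 118) = 2²*140 = 4*140 = 560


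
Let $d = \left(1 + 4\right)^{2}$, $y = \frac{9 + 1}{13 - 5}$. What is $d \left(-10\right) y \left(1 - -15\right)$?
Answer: $-5000$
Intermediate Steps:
$y = \frac{5}{4}$ ($y = \frac{10}{13 - 5} = \frac{10}{8} = 10 \cdot \frac{1}{8} = \frac{5}{4} \approx 1.25$)
$d = 25$ ($d = 5^{2} = 25$)
$d \left(-10\right) y \left(1 - -15\right) = 25 \left(-10\right) \frac{5}{4} \left(1 - -15\right) = \left(-250\right) \frac{5}{4} \left(1 + 15\right) = \left(- \frac{625}{2}\right) 16 = -5000$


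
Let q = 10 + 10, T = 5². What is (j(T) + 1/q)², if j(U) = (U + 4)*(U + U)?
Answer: 841058001/400 ≈ 2.1026e+6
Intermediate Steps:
T = 25
q = 20
j(U) = 2*U*(4 + U) (j(U) = (4 + U)*(2*U) = 2*U*(4 + U))
(j(T) + 1/q)² = (2*25*(4 + 25) + 1/20)² = (2*25*29 + 1/20)² = (1450 + 1/20)² = (29001/20)² = 841058001/400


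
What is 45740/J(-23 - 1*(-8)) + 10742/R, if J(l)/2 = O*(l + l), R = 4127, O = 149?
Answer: -4636775/1844769 ≈ -2.5135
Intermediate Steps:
J(l) = 596*l (J(l) = 2*(149*(l + l)) = 2*(149*(2*l)) = 2*(298*l) = 596*l)
45740/J(-23 - 1*(-8)) + 10742/R = 45740/((596*(-23 - 1*(-8)))) + 10742/4127 = 45740/((596*(-23 + 8))) + 10742*(1/4127) = 45740/((596*(-15))) + 10742/4127 = 45740/(-8940) + 10742/4127 = 45740*(-1/8940) + 10742/4127 = -2287/447 + 10742/4127 = -4636775/1844769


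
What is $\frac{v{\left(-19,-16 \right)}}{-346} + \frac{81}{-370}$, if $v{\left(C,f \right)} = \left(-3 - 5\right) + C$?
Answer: $- \frac{4509}{32005} \approx -0.14088$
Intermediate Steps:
$v{\left(C,f \right)} = -8 + C$ ($v{\left(C,f \right)} = \left(-3 - 5\right) + C = -8 + C$)
$\frac{v{\left(-19,-16 \right)}}{-346} + \frac{81}{-370} = \frac{-8 - 19}{-346} + \frac{81}{-370} = \left(-27\right) \left(- \frac{1}{346}\right) + 81 \left(- \frac{1}{370}\right) = \frac{27}{346} - \frac{81}{370} = - \frac{4509}{32005}$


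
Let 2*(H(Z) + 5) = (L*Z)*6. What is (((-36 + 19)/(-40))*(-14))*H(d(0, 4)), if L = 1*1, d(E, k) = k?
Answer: -833/20 ≈ -41.650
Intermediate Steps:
L = 1
H(Z) = -5 + 3*Z (H(Z) = -5 + ((1*Z)*6)/2 = -5 + (Z*6)/2 = -5 + (6*Z)/2 = -5 + 3*Z)
(((-36 + 19)/(-40))*(-14))*H(d(0, 4)) = (((-36 + 19)/(-40))*(-14))*(-5 + 3*4) = (-17*(-1/40)*(-14))*(-5 + 12) = ((17/40)*(-14))*7 = -119/20*7 = -833/20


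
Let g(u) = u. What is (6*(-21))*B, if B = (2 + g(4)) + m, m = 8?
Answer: -1764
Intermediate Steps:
B = 14 (B = (2 + 4) + 8 = 6 + 8 = 14)
(6*(-21))*B = (6*(-21))*14 = -126*14 = -1764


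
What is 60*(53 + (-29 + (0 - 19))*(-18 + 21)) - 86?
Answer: -5546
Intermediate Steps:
60*(53 + (-29 + (0 - 19))*(-18 + 21)) - 86 = 60*(53 + (-29 - 19)*3) - 86 = 60*(53 - 48*3) - 86 = 60*(53 - 144) - 86 = 60*(-91) - 86 = -5460 - 86 = -5546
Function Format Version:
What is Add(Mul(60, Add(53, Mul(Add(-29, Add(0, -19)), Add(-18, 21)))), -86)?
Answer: -5546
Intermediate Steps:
Add(Mul(60, Add(53, Mul(Add(-29, Add(0, -19)), Add(-18, 21)))), -86) = Add(Mul(60, Add(53, Mul(Add(-29, -19), 3))), -86) = Add(Mul(60, Add(53, Mul(-48, 3))), -86) = Add(Mul(60, Add(53, -144)), -86) = Add(Mul(60, -91), -86) = Add(-5460, -86) = -5546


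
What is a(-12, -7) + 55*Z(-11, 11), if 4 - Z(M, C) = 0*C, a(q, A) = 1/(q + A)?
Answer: 4179/19 ≈ 219.95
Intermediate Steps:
a(q, A) = 1/(A + q)
Z(M, C) = 4 (Z(M, C) = 4 - 0*C = 4 - 1*0 = 4 + 0 = 4)
a(-12, -7) + 55*Z(-11, 11) = 1/(-7 - 12) + 55*4 = 1/(-19) + 220 = -1/19 + 220 = 4179/19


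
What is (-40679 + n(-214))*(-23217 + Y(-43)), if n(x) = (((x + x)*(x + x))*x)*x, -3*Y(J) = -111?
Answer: -194458266736300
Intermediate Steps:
Y(J) = 37 (Y(J) = -1/3*(-111) = 37)
n(x) = 4*x**4 (n(x) = (((2*x)*(2*x))*x)*x = ((4*x**2)*x)*x = (4*x**3)*x = 4*x**4)
(-40679 + n(-214))*(-23217 + Y(-43)) = (-40679 + 4*(-214)**4)*(-23217 + 37) = (-40679 + 4*2097273616)*(-23180) = (-40679 + 8389094464)*(-23180) = 8389053785*(-23180) = -194458266736300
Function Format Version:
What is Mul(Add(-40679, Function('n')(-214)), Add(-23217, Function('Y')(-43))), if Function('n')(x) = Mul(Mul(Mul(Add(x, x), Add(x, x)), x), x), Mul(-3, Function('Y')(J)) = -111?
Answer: -194458266736300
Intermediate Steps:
Function('Y')(J) = 37 (Function('Y')(J) = Mul(Rational(-1, 3), -111) = 37)
Function('n')(x) = Mul(4, Pow(x, 4)) (Function('n')(x) = Mul(Mul(Mul(Mul(2, x), Mul(2, x)), x), x) = Mul(Mul(Mul(4, Pow(x, 2)), x), x) = Mul(Mul(4, Pow(x, 3)), x) = Mul(4, Pow(x, 4)))
Mul(Add(-40679, Function('n')(-214)), Add(-23217, Function('Y')(-43))) = Mul(Add(-40679, Mul(4, Pow(-214, 4))), Add(-23217, 37)) = Mul(Add(-40679, Mul(4, 2097273616)), -23180) = Mul(Add(-40679, 8389094464), -23180) = Mul(8389053785, -23180) = -194458266736300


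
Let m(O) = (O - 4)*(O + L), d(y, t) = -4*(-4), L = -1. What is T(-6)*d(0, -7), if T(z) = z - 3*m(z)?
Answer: -3456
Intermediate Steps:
d(y, t) = 16
m(O) = (-1 + O)*(-4 + O) (m(O) = (O - 4)*(O - 1) = (-4 + O)*(-1 + O) = (-1 + O)*(-4 + O))
T(z) = -12 - 3*z² + 16*z (T(z) = z - 3*(4 + z² - 5*z) = z + (-12 - 3*z² + 15*z) = -12 - 3*z² + 16*z)
T(-6)*d(0, -7) = (-12 - 3*(-6)² + 16*(-6))*16 = (-12 - 3*36 - 96)*16 = (-12 - 108 - 96)*16 = -216*16 = -3456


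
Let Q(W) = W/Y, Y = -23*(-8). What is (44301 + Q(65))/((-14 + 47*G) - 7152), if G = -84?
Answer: -8151449/2044976 ≈ -3.9861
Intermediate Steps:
Y = 184
Q(W) = W/184
(44301 + Q(65))/((-14 + 47*G) - 7152) = (44301 + (1/184)*65)/((-14 + 47*(-84)) - 7152) = (44301 + 65/184)/((-14 - 3948) - 7152) = 8151449/(184*(-3962 - 7152)) = (8151449/184)/(-11114) = (8151449/184)*(-1/11114) = -8151449/2044976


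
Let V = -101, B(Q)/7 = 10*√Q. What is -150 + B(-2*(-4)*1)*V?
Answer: -150 - 14140*√2 ≈ -20147.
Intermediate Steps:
B(Q) = 70*√Q (B(Q) = 7*(10*√Q) = 70*√Q)
-150 + B(-2*(-4)*1)*V = -150 + (70*√(-2*(-4)*1))*(-101) = -150 + (70*√(8*1))*(-101) = -150 + (70*√8)*(-101) = -150 + (70*(2*√2))*(-101) = -150 + (140*√2)*(-101) = -150 - 14140*√2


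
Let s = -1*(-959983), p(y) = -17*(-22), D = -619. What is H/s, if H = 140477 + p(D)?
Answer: 140851/959983 ≈ 0.14672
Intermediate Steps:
p(y) = 374
H = 140851 (H = 140477 + 374 = 140851)
s = 959983
H/s = 140851/959983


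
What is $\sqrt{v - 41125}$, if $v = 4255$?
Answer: $i \sqrt{36870} \approx 192.02 i$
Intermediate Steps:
$\sqrt{v - 41125} = \sqrt{4255 - 41125} = \sqrt{-36870} = i \sqrt{36870}$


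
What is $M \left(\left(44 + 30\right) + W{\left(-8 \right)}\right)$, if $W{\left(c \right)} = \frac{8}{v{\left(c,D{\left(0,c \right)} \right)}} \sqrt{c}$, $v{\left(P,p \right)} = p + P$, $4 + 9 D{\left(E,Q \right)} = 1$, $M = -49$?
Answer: $-3626 + \frac{2352 i \sqrt{2}}{25} \approx -3626.0 + 133.05 i$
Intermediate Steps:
$D{\left(E,Q \right)} = - \frac{1}{3}$ ($D{\left(E,Q \right)} = - \frac{4}{9} + \frac{1}{9} \cdot 1 = - \frac{4}{9} + \frac{1}{9} = - \frac{1}{3}$)
$v{\left(P,p \right)} = P + p$
$W{\left(c \right)} = \frac{8 \sqrt{c}}{- \frac{1}{3} + c}$ ($W{\left(c \right)} = \frac{8}{c - \frac{1}{3}} \sqrt{c} = \frac{8}{- \frac{1}{3} + c} \sqrt{c} = \frac{8 \sqrt{c}}{- \frac{1}{3} + c}$)
$M \left(\left(44 + 30\right) + W{\left(-8 \right)}\right) = - 49 \left(\left(44 + 30\right) + \frac{24 \sqrt{-8}}{-1 + 3 \left(-8\right)}\right) = - 49 \left(74 + \frac{24 \cdot 2 i \sqrt{2}}{-1 - 24}\right) = - 49 \left(74 + \frac{24 \cdot 2 i \sqrt{2}}{-25}\right) = - 49 \left(74 + 24 \cdot 2 i \sqrt{2} \left(- \frac{1}{25}\right)\right) = - 49 \left(74 - \frac{48 i \sqrt{2}}{25}\right) = -3626 + \frac{2352 i \sqrt{2}}{25}$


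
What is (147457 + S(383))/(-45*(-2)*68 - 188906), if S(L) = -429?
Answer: -73514/91393 ≈ -0.80437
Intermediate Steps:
(147457 + S(383))/(-45*(-2)*68 - 188906) = (147457 - 429)/(-45*(-2)*68 - 188906) = 147028/(90*68 - 188906) = 147028/(6120 - 188906) = 147028/(-182786) = 147028*(-1/182786) = -73514/91393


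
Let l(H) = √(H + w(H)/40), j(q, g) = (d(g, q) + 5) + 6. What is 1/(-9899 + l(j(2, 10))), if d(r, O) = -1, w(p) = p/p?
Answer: -395960/3919607639 - 2*√4010/3919607639 ≈ -0.00010105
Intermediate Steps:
w(p) = 1
j(q, g) = 10 (j(q, g) = (-1 + 5) + 6 = 4 + 6 = 10)
l(H) = √(1/40 + H) (l(H) = √(H + 1/40) = √(1/40 + H))
1/(-9899 + l(j(2, 10))) = 1/(-9899 + √(10 + 400*10)/20) = 1/(-9899 + √(10 + 4000)/20) = 1/(-9899 + √4010/20)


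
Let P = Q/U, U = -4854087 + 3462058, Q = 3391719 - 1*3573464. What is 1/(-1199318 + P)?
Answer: -1392029/1669485254477 ≈ -8.3381e-7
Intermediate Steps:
Q = -181745 (Q = 3391719 - 3573464 = -181745)
U = -1392029
P = 181745/1392029 (P = -181745/(-1392029) = -181745*(-1/1392029) = 181745/1392029 ≈ 0.13056)
1/(-1199318 + P) = 1/(-1199318 + 181745/1392029) = 1/(-1669485254477/1392029) = -1392029/1669485254477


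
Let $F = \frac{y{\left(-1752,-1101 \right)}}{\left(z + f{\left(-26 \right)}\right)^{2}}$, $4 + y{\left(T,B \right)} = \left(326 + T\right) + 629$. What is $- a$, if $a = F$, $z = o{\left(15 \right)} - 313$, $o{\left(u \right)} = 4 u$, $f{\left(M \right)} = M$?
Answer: $\frac{89}{8649} \approx 0.01029$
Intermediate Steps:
$y{\left(T,B \right)} = 951 + T$ ($y{\left(T,B \right)} = -4 + \left(\left(326 + T\right) + 629\right) = -4 + \left(955 + T\right) = 951 + T$)
$z = -253$ ($z = 4 \cdot 15 - 313 = 60 - 313 = -253$)
$F = - \frac{89}{8649}$ ($F = \frac{951 - 1752}{\left(-253 - 26\right)^{2}} = - \frac{801}{\left(-279\right)^{2}} = - \frac{801}{77841} = \left(-801\right) \frac{1}{77841} = - \frac{89}{8649} \approx -0.01029$)
$a = - \frac{89}{8649} \approx -0.01029$
$- a = \left(-1\right) \left(- \frac{89}{8649}\right) = \frac{89}{8649}$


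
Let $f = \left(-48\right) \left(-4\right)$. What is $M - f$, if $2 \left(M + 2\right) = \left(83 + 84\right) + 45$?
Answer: $-88$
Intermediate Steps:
$f = 192$
$M = 104$ ($M = -2 + \frac{\left(83 + 84\right) + 45}{2} = -2 + \frac{167 + 45}{2} = -2 + \frac{1}{2} \cdot 212 = -2 + 106 = 104$)
$M - f = 104 - 192 = -88$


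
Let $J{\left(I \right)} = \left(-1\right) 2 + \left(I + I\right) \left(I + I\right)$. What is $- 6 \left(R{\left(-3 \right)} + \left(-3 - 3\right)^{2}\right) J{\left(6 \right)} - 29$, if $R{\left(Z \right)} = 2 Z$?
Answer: $-25589$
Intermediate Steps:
$J{\left(I \right)} = -2 + 4 I^{2}$ ($J{\left(I \right)} = -2 + 2 I 2 I = -2 + 4 I^{2}$)
$- 6 \left(R{\left(-3 \right)} + \left(-3 - 3\right)^{2}\right) J{\left(6 \right)} - 29 = - 6 \left(2 \left(-3\right) + \left(-3 - 3\right)^{2}\right) \left(-2 + 4 \cdot 6^{2}\right) - 29 = - 6 \left(-6 + \left(-6\right)^{2}\right) \left(-2 + 4 \cdot 36\right) - 29 = - 6 \left(-6 + 36\right) \left(-2 + 144\right) - 29 = - 6 \cdot 30 \cdot 142 - 29 = \left(-6\right) 4260 - 29 = -25560 - 29 = -25589$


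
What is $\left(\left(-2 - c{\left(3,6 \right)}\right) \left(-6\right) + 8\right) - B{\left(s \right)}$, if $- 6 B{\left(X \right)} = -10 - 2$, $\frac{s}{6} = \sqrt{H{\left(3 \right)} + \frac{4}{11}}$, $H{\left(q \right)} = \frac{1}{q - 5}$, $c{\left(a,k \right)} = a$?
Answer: $36$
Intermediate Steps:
$H{\left(q \right)} = \frac{1}{-5 + q}$
$s = \frac{3 i \sqrt{66}}{11}$ ($s = 6 \sqrt{\frac{1}{-5 + 3} + \frac{4}{11}} = 6 \sqrt{\frac{1}{-2} + 4 \cdot \frac{1}{11}} = 6 \sqrt{- \frac{1}{2} + \frac{4}{11}} = 6 \sqrt{- \frac{3}{22}} = 6 \frac{i \sqrt{66}}{22} = \frac{3 i \sqrt{66}}{11} \approx 2.2156 i$)
$B{\left(X \right)} = 2$ ($B{\left(X \right)} = - \frac{-10 - 2}{6} = \left(- \frac{1}{6}\right) \left(-12\right) = 2$)
$\left(\left(-2 - c{\left(3,6 \right)}\right) \left(-6\right) + 8\right) - B{\left(s \right)} = \left(\left(-2 - 3\right) \left(-6\right) + 8\right) - 2 = \left(\left(-5\right) \left(-6\right) + 8\right) - 2 = \left(30 + 8\right) - 2 = 38 - 2 = 36$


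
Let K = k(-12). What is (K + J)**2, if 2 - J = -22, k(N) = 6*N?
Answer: 2304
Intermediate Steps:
K = -72 (K = 6*(-12) = -72)
J = 24 (J = 2 - 1*(-22) = 2 + 22 = 24)
(K + J)**2 = (-72 + 24)**2 = (-48)**2 = 2304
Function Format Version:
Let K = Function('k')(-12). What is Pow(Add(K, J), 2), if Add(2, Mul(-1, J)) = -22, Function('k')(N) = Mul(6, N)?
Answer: 2304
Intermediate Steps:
K = -72 (K = Mul(6, -12) = -72)
J = 24 (J = Add(2, Mul(-1, -22)) = Add(2, 22) = 24)
Pow(Add(K, J), 2) = Pow(Add(-72, 24), 2) = Pow(-48, 2) = 2304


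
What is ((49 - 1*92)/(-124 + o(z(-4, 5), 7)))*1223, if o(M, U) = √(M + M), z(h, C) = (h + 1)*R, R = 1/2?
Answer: 6521036/15379 + 52589*I*√3/15379 ≈ 424.02 + 5.9228*I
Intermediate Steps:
R = ½ ≈ 0.50000
z(h, C) = ½ + h/2 (z(h, C) = (h + 1)*(½) = (1 + h)*(½) = ½ + h/2)
o(M, U) = √2*√M (o(M, U) = √(2*M) = √2*√M)
((49 - 1*92)/(-124 + o(z(-4, 5), 7)))*1223 = ((49 - 1*92)/(-124 + √2*√(½ + (½)*(-4))))*1223 = ((49 - 92)/(-124 + √2*√(½ - 2)))*1223 = -43/(-124 + √2*√(-3/2))*1223 = -43/(-124 + √2*(I*√6/2))*1223 = -43/(-124 + I*√3)*1223 = -52589/(-124 + I*√3)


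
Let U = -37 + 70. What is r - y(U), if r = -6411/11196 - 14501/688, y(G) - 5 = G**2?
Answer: -716139973/641904 ≈ -1115.7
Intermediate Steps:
U = 33
y(G) = 5 + G**2
r = -13896997/641904 (r = -6411*1/11196 - 14501*1/688 = -2137/3732 - 14501/688 = -13896997/641904 ≈ -21.650)
r - y(U) = -13896997/641904 - (5 + 33**2) = -13896997/641904 - (5 + 1089) = -13896997/641904 - 1*1094 = -13896997/641904 - 1094 = -716139973/641904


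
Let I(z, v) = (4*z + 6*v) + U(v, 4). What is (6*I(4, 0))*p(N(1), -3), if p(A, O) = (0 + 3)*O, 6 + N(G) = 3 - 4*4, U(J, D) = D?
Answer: -1080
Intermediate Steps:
N(G) = -19 (N(G) = -6 + (3 - 4*4) = -6 + (3 - 16) = -6 - 13 = -19)
p(A, O) = 3*O
I(z, v) = 4 + 4*z + 6*v (I(z, v) = (4*z + 6*v) + 4 = 4 + 4*z + 6*v)
(6*I(4, 0))*p(N(1), -3) = (6*(4 + 4*4 + 6*0))*(3*(-3)) = (6*(4 + 16 + 0))*(-9) = (6*20)*(-9) = 120*(-9) = -1080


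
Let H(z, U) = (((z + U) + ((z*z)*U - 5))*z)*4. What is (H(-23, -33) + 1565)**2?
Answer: 2602481994841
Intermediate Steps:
H(z, U) = 4*z*(-5 + U + z + U*z**2) (H(z, U) = (((U + z) + (z**2*U - 5))*z)*4 = (((U + z) + (U*z**2 - 5))*z)*4 = (((U + z) + (-5 + U*z**2))*z)*4 = ((-5 + U + z + U*z**2)*z)*4 = (z*(-5 + U + z + U*z**2))*4 = 4*z*(-5 + U + z + U*z**2))
(H(-23, -33) + 1565)**2 = (4*(-23)*(-5 - 33 - 23 - 33*(-23)**2) + 1565)**2 = (4*(-23)*(-5 - 33 - 23 - 33*529) + 1565)**2 = (4*(-23)*(-5 - 33 - 23 - 17457) + 1565)**2 = (4*(-23)*(-17518) + 1565)**2 = (1611656 + 1565)**2 = 1613221**2 = 2602481994841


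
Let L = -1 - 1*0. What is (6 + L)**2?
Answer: 25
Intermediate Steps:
L = -1 (L = -1 + 0 = -1)
(6 + L)**2 = (6 - 1)**2 = 5**2 = 25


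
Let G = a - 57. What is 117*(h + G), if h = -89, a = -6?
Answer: -17784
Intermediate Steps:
G = -63 (G = -6 - 57 = -63)
117*(h + G) = 117*(-89 - 63) = 117*(-152) = -17784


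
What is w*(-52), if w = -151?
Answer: 7852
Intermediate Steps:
w*(-52) = -151*(-52) = 7852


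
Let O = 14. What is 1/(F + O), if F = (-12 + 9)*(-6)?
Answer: 1/32 ≈ 0.031250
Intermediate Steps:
F = 18 (F = -3*(-6) = 18)
1/(F + O) = 1/(18 + 14) = 1/32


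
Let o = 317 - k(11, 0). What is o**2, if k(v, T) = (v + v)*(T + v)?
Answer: 5625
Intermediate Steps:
k(v, T) = 2*v*(T + v) (k(v, T) = (2*v)*(T + v) = 2*v*(T + v))
o = 75 (o = 317 - 2*11*(0 + 11) = 317 - 2*11*11 = 317 - 1*242 = 317 - 242 = 75)
o**2 = 75**2 = 5625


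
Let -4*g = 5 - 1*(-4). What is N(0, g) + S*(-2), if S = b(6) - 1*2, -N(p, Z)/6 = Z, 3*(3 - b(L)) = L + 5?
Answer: 113/6 ≈ 18.833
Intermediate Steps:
b(L) = 4/3 - L/3 (b(L) = 3 - (L + 5)/3 = 3 - (5 + L)/3 = 3 + (-5/3 - L/3) = 4/3 - L/3)
g = -9/4 (g = -(5 - 1*(-4))/4 = -(5 + 4)/4 = -1/4*9 = -9/4 ≈ -2.2500)
N(p, Z) = -6*Z
S = -8/3 (S = (4/3 - 1/3*6) - 1*2 = (4/3 - 2) - 2 = -2/3 - 2 = -8/3 ≈ -2.6667)
N(0, g) + S*(-2) = -6*(-9/4) - 8/3*(-2) = 27/2 + 16/3 = 113/6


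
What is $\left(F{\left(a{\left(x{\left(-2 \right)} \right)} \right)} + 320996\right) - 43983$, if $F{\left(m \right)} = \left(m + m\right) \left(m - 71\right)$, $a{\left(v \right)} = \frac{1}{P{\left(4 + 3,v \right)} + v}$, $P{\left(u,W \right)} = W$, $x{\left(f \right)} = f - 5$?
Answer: $\frac{27148269}{98} \approx 2.7702 \cdot 10^{5}$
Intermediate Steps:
$x{\left(f \right)} = -5 + f$ ($x{\left(f \right)} = f - 5 = -5 + f$)
$a{\left(v \right)} = \frac{1}{2 v}$ ($a{\left(v \right)} = \frac{1}{v + v} = \frac{1}{2 v}$)
$F{\left(m \right)} = 2 m \left(-71 + m\right)$
$\left(F{\left(a{\left(x{\left(-2 \right)} \right)} \right)} + 320996\right) - 43983 = \left(2 \frac{1}{2 \left(-5 - 2\right)} \left(-71 + \frac{1}{2 \left(-5 - 2\right)}\right) + 320996\right) - 43983 = \left(2 \frac{1}{2 \left(-7\right)} \left(-71 + \frac{1}{2 \left(-7\right)}\right) + 320996\right) - 43983 = \left(2 \cdot \frac{1}{2} \left(- \frac{1}{7}\right) \left(-71 + \frac{1}{2} \left(- \frac{1}{7}\right)\right) + 320996\right) - 43983 = \left(2 \left(- \frac{1}{14}\right) \left(-71 - \frac{1}{14}\right) + 320996\right) - 43983 = \left(2 \left(- \frac{1}{14}\right) \left(- \frac{995}{14}\right) + 320996\right) - 43983 = \left(\frac{995}{98} + 320996\right) - 43983 = \frac{31458603}{98} - 43983 = \frac{27148269}{98}$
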